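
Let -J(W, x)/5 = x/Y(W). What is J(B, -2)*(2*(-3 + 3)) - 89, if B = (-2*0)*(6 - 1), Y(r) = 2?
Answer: -89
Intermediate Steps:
B = 0 (B = 0*5 = 0)
J(W, x) = -5*x/2
J(B, -2)*(2*(-3 + 3)) - 89 = (-5/2*(-2))*(2*(-3 + 3)) - 89 = 5*(2*0) - 89 = 5*0 - 89 = 0 - 89 = -89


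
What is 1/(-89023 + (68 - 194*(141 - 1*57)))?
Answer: -1/105251 ≈ -9.5011e-6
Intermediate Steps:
1/(-89023 + (68 - 194*(141 - 1*57))) = 1/(-89023 + (68 - 194*(141 - 57))) = 1/(-89023 + (68 - 194*84)) = 1/(-89023 + (68 - 16296)) = 1/(-89023 - 16228) = 1/(-105251) = -1/105251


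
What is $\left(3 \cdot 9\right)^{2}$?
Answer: $729$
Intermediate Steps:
$\left(3 \cdot 9\right)^{2} = 27^{2} = 729$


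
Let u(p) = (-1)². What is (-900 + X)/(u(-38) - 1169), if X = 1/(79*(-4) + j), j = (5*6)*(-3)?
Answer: 365401/474208 ≈ 0.77055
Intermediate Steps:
j = -90 (j = 30*(-3) = -90)
u(p) = 1
X = -1/406 (X = 1/(79*(-4) - 90) = 1/(-316 - 90) = 1/(-406) = -1/406 ≈ -0.0024631)
(-900 + X)/(u(-38) - 1169) = (-900 - 1/406)/(1 - 1169) = -365401/406/(-1168) = -1/1168*(-365401/406) = 365401/474208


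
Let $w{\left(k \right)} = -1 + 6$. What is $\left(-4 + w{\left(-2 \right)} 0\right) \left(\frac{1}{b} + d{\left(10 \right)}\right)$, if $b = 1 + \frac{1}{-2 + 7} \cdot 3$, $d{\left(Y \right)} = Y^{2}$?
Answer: $- \frac{805}{2} \approx -402.5$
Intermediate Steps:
$w{\left(k \right)} = 5$
$b = \frac{8}{5}$ ($b = 1 + \frac{1}{5} \cdot 3 = 1 + \frac{3}{5} = \frac{8}{5} \approx 1.6$)
$\left(-4 + w{\left(-2 \right)} 0\right) \left(\frac{1}{b} + d{\left(10 \right)}\right) = \left(-4 + 5 \cdot 0\right) \left(\frac{1}{\frac{8}{5}} + 10^{2}\right) = \left(-4 + 0\right) \left(\frac{5}{8} + 100\right) = \left(-4\right) \frac{805}{8} = - \frac{805}{2}$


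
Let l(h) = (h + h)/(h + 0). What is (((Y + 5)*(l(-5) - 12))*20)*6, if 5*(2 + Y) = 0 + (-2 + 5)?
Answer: -4320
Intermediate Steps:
l(h) = 2 (l(h) = (2*h)/h = 2)
Y = -7/5 (Y = -2 + (0 + (-2 + 5))/5 = -2 + (0 + 3)/5 = -2 + (1/5)*3 = -2 + 3/5 = -7/5 ≈ -1.4000)
(((Y + 5)*(l(-5) - 12))*20)*6 = (((-7/5 + 5)*(2 - 12))*20)*6 = (((18/5)*(-10))*20)*6 = -36*20*6 = -720*6 = -4320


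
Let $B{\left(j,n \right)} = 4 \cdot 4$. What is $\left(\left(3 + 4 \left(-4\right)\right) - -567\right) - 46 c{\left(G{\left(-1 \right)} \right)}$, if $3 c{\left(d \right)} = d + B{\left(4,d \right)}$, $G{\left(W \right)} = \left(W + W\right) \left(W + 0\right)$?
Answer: $278$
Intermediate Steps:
$B{\left(j,n \right)} = 16$
$G{\left(W \right)} = 2 W^{2}$ ($G{\left(W \right)} = 2 W W = 2 W^{2}$)
$c{\left(d \right)} = \frac{16}{3} + \frac{d}{3}$ ($c{\left(d \right)} = \frac{d + 16}{3} = \frac{16 + d}{3} = \frac{16}{3} + \frac{d}{3}$)
$\left(\left(3 + 4 \left(-4\right)\right) - -567\right) - 46 c{\left(G{\left(-1 \right)} \right)} = \left(\left(3 + 4 \left(-4\right)\right) - -567\right) - 46 \left(\frac{16}{3} + \frac{2 \left(-1\right)^{2}}{3}\right) = \left(\left(3 - 16\right) + 567\right) - 46 \left(\frac{16}{3} + \frac{2 \cdot 1}{3}\right) = \left(-13 + 567\right) - 46 \left(\frac{16}{3} + \frac{1}{3} \cdot 2\right) = 554 - 46 \left(\frac{16}{3} + \frac{2}{3}\right) = 554 - 276 = 278$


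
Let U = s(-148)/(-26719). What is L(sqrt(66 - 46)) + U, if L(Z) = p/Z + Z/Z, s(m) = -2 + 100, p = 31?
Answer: 3803/3817 + 31*sqrt(5)/10 ≈ 7.9281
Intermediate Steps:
s(m) = 98
L(Z) = 1 + 31/Z (L(Z) = 31/Z + Z/Z = 31/Z + 1 = 1 + 31/Z)
U = -14/3817 (U = 98/(-26719) = 98*(-1/26719) = -14/3817 ≈ -0.0036678)
L(sqrt(66 - 46)) + U = (31 + sqrt(66 - 46))/(sqrt(66 - 46)) - 14/3817 = (31 + sqrt(20))/(sqrt(20)) - 14/3817 = (31 + 2*sqrt(5))/((2*sqrt(5))) - 14/3817 = (sqrt(5)/10)*(31 + 2*sqrt(5)) - 14/3817 = sqrt(5)*(31 + 2*sqrt(5))/10 - 14/3817 = -14/3817 + sqrt(5)*(31 + 2*sqrt(5))/10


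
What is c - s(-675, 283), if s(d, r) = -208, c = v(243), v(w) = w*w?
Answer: 59257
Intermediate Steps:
v(w) = w²
c = 59049 (c = 243² = 59049)
c - s(-675, 283) = 59049 - 1*(-208) = 59049 + 208 = 59257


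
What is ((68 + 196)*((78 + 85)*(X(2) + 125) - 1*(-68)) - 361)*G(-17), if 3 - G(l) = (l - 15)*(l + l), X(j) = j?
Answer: -5948680675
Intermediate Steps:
G(l) = 3 - 2*l*(-15 + l) (G(l) = 3 - (l - 15)*(l + l) = 3 - (-15 + l)*2*l = 3 - 2*l*(-15 + l))
((68 + 196)*((78 + 85)*(X(2) + 125) - 1*(-68)) - 361)*G(-17) = ((68 + 196)*((78 + 85)*(2 + 125) - 1*(-68)) - 361)*(3 - 2*(-17)**2 + 30*(-17)) = (264*(163*127 + 68) - 361)*(3 - 2*289 - 510) = (264*(20701 + 68) - 361)*(3 - 578 - 510) = (264*20769 - 361)*(-1085) = (5483016 - 361)*(-1085) = 5482655*(-1085) = -5948680675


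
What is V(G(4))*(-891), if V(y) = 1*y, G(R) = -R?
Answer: 3564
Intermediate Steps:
V(y) = y
V(G(4))*(-891) = -1*4*(-891) = -4*(-891) = 3564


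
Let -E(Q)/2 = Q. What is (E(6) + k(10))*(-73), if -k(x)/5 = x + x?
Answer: 8176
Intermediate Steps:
E(Q) = -2*Q
k(x) = -10*x (k(x) = -5*(x + x) = -10*x)
(E(6) + k(10))*(-73) = (-2*6 - 10*10)*(-73) = (-12 - 100)*(-73) = -112*(-73) = 8176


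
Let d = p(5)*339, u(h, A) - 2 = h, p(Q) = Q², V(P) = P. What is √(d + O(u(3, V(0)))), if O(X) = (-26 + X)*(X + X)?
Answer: √8265 ≈ 90.912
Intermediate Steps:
u(h, A) = 2 + h
O(X) = 2*X*(-26 + X) (O(X) = (-26 + X)*(2*X) = 2*X*(-26 + X))
d = 8475 (d = 5²*339 = 25*339 = 8475)
√(d + O(u(3, V(0)))) = √(8475 + 2*(2 + 3)*(-26 + (2 + 3))) = √(8475 + 2*5*(-26 + 5)) = √(8475 + 2*5*(-21)) = √(8475 - 210) = √8265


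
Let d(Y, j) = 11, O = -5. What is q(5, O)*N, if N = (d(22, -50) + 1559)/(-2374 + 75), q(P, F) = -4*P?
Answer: 31400/2299 ≈ 13.658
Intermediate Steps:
N = -1570/2299 (N = (11 + 1559)/(-2374 + 75) = 1570/(-2299) = 1570*(-1/2299) = -1570/2299 ≈ -0.68291)
q(5, O)*N = -4*5*(-1570/2299) = -20*(-1570/2299) = 31400/2299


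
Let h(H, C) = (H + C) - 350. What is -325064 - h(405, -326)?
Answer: -324793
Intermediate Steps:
h(H, C) = -350 + C + H (h(H, C) = (C + H) - 350 = -350 + C + H)
-325064 - h(405, -326) = -325064 - (-350 - 326 + 405) = -325064 - 1*(-271) = -325064 + 271 = -324793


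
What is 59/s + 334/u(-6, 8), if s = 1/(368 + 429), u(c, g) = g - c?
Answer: 329328/7 ≈ 47047.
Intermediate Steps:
s = 1/797 ≈ 0.0012547
59/s + 334/u(-6, 8) = 59/(1/797) + 334/(8 - 1*(-6)) = 59*797 + 334/(8 + 6) = 47023 + 334/14 = 47023 + 334*(1/14) = 47023 + 167/7 = 329328/7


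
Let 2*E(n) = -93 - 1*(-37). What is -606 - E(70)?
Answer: -578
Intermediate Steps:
E(n) = -28 (E(n) = (-93 - 1*(-37))/2 = (-93 + 37)/2 = (½)*(-56) = -28)
-606 - E(70) = -606 - 1*(-28) = -606 + 28 = -578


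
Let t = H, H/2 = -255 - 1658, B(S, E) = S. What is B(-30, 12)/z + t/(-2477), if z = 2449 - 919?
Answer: 192649/126327 ≈ 1.5250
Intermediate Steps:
z = 1530
H = -3826 (H = 2*(-255 - 1658) = 2*(-1913) = -3826)
t = -3826
B(-30, 12)/z + t/(-2477) = -30/1530 - 3826/(-2477) = -30*1/1530 - 3826*(-1/2477) = -1/51 + 3826/2477 = 192649/126327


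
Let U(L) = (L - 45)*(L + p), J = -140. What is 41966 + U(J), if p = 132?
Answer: 43446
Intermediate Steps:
U(L) = (-45 + L)*(132 + L) (U(L) = (L - 45)*(L + 132) = (-45 + L)*(132 + L))
41966 + U(J) = 41966 + (-5940 + (-140)² + 87*(-140)) = 41966 + (-5940 + 19600 - 12180) = 41966 + 1480 = 43446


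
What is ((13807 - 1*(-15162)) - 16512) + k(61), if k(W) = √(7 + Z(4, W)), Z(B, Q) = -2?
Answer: 12457 + √5 ≈ 12459.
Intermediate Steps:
k(W) = √5 (k(W) = √(7 - 2) = √5)
((13807 - 1*(-15162)) - 16512) + k(61) = ((13807 - 1*(-15162)) - 16512) + √5 = ((13807 + 15162) - 16512) + √5 = (28969 - 16512) + √5 = 12457 + √5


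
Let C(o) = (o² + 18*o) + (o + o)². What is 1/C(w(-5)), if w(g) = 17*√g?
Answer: -√5/(-1530*I + 7225*√5) ≈ -0.00013718 - 1.2991e-5*I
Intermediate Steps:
C(o) = 5*o² + 18*o (C(o) = (o² + 18*o) + (2*o)² = (o² + 18*o) + 4*o² = 5*o² + 18*o)
1/C(w(-5)) = 1/((17*√(-5))*(18 + 5*(17*√(-5)))) = 1/((17*(I*√5))*(18 + 5*(17*(I*√5)))) = 1/((17*I*√5)*(18 + 5*(17*I*√5))) = 1/((17*I*√5)*(18 + 85*I*√5)) = 1/(17*I*√5*(18 + 85*I*√5)) = -I*√5/(85*(18 + 85*I*√5))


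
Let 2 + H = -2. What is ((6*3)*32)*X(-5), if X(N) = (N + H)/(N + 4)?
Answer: 5184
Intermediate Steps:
H = -4 (H = -2 - 2 = -4)
X(N) = (-4 + N)/(4 + N) (X(N) = (N - 4)/(N + 4) = (-4 + N)/(4 + N))
((6*3)*32)*X(-5) = ((6*3)*32)*((-4 - 5)/(4 - 5)) = (18*32)*(-9/(-1)) = 576*(-1*(-9)) = 576*9 = 5184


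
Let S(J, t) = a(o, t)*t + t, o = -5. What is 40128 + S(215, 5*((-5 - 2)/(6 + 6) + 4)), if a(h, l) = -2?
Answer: 481331/12 ≈ 40111.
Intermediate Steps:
S(J, t) = -t (S(J, t) = -2*t + t = -t)
40128 + S(215, 5*((-5 - 2)/(6 + 6) + 4)) = 40128 - 5*((-5 - 2)/(6 + 6) + 4) = 40128 - 5*(-7/12 + 4) = 40128 - 5*41/12 = 40128 - 1*205/12 = 40128 - 205/12 = 481331/12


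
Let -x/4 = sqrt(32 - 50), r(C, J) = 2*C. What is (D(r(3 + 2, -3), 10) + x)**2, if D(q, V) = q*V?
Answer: 9712 - 2400*I*sqrt(2) ≈ 9712.0 - 3394.1*I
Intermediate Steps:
x = -12*I*sqrt(2) (x = -4*sqrt(32 - 50) = -12*I*sqrt(2) ≈ -16.971*I)
D(q, V) = V*q
(D(r(3 + 2, -3), 10) + x)**2 = (10*(2*(3 + 2)) - 12*I*sqrt(2))**2 = (10*(2*5) - 12*I*sqrt(2))**2 = (10*10 - 12*I*sqrt(2))**2 = (100 - 12*I*sqrt(2))**2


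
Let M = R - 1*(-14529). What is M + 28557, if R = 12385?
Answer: 55471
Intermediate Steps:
M = 26914 (M = 12385 - 1*(-14529) = 12385 + 14529 = 26914)
M + 28557 = 26914 + 28557 = 55471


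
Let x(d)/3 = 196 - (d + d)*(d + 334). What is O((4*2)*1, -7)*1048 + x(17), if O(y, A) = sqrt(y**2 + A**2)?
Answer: -35214 + 1048*sqrt(113) ≈ -24074.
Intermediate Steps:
x(d) = 588 - 6*d*(334 + d) (x(d) = 3*(196 - (d + d)*(d + 334)) = 3*(196 - 2*d*(334 + d)) = 588 - 6*d*(334 + d))
O(y, A) = sqrt(A**2 + y**2)
O((4*2)*1, -7)*1048 + x(17) = sqrt((-7)**2 + ((4*2)*1)**2)*1048 + (588 - 2004*17 - 6*17**2) = sqrt(49 + (8*1)**2)*1048 + (588 - 34068 - 6*289) = sqrt(49 + 8**2)*1048 + (588 - 34068 - 1734) = sqrt(49 + 64)*1048 - 35214 = sqrt(113)*1048 - 35214 = 1048*sqrt(113) - 35214 = -35214 + 1048*sqrt(113)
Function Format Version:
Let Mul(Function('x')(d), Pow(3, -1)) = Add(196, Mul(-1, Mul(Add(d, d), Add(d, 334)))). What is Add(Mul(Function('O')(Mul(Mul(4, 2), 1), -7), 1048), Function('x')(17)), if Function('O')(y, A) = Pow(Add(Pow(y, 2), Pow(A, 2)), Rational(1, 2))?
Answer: Add(-35214, Mul(1048, Pow(113, Rational(1, 2)))) ≈ -24074.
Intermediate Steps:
Function('x')(d) = Add(588, Mul(-6, d, Add(334, d))) (Function('x')(d) = Mul(3, Add(196, Mul(-1, Mul(Add(d, d), Add(d, 334))))) = Mul(3, Add(196, Mul(-1, Mul(Mul(2, d), Add(334, d))))) = Mul(3, Add(196, Mul(-1, Mul(2, d, Add(334, d))))) = Mul(3, Add(196, Mul(-2, d, Add(334, d)))) = Add(588, Mul(-6, d, Add(334, d))))
Function('O')(y, A) = Pow(Add(Pow(A, 2), Pow(y, 2)), Rational(1, 2))
Add(Mul(Function('O')(Mul(Mul(4, 2), 1), -7), 1048), Function('x')(17)) = Add(Mul(Pow(Add(Pow(-7, 2), Pow(Mul(Mul(4, 2), 1), 2)), Rational(1, 2)), 1048), Add(588, Mul(-2004, 17), Mul(-6, Pow(17, 2)))) = Add(Mul(Pow(Add(49, Pow(Mul(8, 1), 2)), Rational(1, 2)), 1048), Add(588, -34068, Mul(-6, 289))) = Add(Mul(Pow(Add(49, Pow(8, 2)), Rational(1, 2)), 1048), Add(588, -34068, -1734)) = Add(Mul(Pow(Add(49, 64), Rational(1, 2)), 1048), -35214) = Add(Mul(Pow(113, Rational(1, 2)), 1048), -35214) = Add(Mul(1048, Pow(113, Rational(1, 2))), -35214) = Add(-35214, Mul(1048, Pow(113, Rational(1, 2))))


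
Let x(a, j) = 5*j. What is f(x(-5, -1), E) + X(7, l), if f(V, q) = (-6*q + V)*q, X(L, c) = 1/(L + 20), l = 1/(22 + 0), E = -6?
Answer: -5021/27 ≈ -185.96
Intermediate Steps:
l = 1/22 ≈ 0.045455
X(L, c) = 1/(20 + L)
f(V, q) = q*(V - 6*q) (f(V, q) = (V - 6*q)*q = q*(V - 6*q))
f(x(-5, -1), E) + X(7, l) = -6*(5*(-1) - 6*(-6)) + 1/(20 + 7) = -6*(-5 + 36) + 1/27 = -6*31 + 1/27 = -186 + 1/27 = -5021/27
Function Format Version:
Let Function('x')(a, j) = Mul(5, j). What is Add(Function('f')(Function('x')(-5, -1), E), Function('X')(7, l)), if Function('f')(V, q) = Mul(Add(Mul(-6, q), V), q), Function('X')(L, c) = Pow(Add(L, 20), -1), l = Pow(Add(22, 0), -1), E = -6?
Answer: Rational(-5021, 27) ≈ -185.96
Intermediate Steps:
l = Rational(1, 22) (l = Pow(22, -1) = Rational(1, 22) ≈ 0.045455)
Function('X')(L, c) = Pow(Add(20, L), -1)
Function('f')(V, q) = Mul(q, Add(V, Mul(-6, q))) (Function('f')(V, q) = Mul(Add(V, Mul(-6, q)), q) = Mul(q, Add(V, Mul(-6, q))))
Add(Function('f')(Function('x')(-5, -1), E), Function('X')(7, l)) = Add(Mul(-6, Add(Mul(5, -1), Mul(-6, -6))), Pow(Add(20, 7), -1)) = Add(Mul(-6, Add(-5, 36)), Pow(27, -1)) = Add(Mul(-6, 31), Rational(1, 27)) = Add(-186, Rational(1, 27)) = Rational(-5021, 27)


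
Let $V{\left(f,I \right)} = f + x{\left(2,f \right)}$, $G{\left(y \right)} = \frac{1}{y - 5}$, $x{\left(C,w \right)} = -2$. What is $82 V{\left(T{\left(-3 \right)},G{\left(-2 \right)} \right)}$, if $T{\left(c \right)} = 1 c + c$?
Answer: $-656$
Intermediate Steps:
$T{\left(c \right)} = 2 c$ ($T{\left(c \right)} = c + c = 2 c$)
$G{\left(y \right)} = \frac{1}{-5 + y}$
$V{\left(f,I \right)} = -2 + f$ ($V{\left(f,I \right)} = f - 2 = -2 + f$)
$82 V{\left(T{\left(-3 \right)},G{\left(-2 \right)} \right)} = 82 \left(-2 + 2 \left(-3\right)\right) = 82 \left(-2 - 6\right) = 82 \left(-8\right) = -656$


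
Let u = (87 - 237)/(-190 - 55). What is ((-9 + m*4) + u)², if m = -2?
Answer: 644809/2401 ≈ 268.56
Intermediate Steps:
u = 30/49 (u = -150/(-245) = -150*(-1/245) = 30/49 ≈ 0.61224)
((-9 + m*4) + u)² = ((-9 - 2*4) + 30/49)² = ((-9 - 8) + 30/49)² = (-17 + 30/49)² = (-803/49)² = 644809/2401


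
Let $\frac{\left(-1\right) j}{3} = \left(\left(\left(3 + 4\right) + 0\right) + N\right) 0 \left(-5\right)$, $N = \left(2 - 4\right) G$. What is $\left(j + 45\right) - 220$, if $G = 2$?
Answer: $-175$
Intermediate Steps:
$N = -4$ ($N = \left(2 - 4\right) 2 = \left(-2\right) 2 = -4$)
$j = 0$ ($j = - 3 \left(\left(\left(3 + 4\right) + 0\right) - 4\right) 0 \left(-5\right) = - 3 \left(\left(7 + 0\right) - 4\right) 0 = - 3 \left(7 - 4\right) 0 = - 3 \cdot 3 \cdot 0 = \left(-3\right) 0 = 0$)
$\left(j + 45\right) - 220 = \left(0 + 45\right) - 220 = 45 - 220 = -175$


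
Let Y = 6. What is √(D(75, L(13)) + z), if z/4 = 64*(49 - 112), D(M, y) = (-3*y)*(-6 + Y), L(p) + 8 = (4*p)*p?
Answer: 48*I*√7 ≈ 127.0*I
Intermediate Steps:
L(p) = -8 + 4*p² (L(p) = -8 + (4*p)*p = -8 + 4*p²)
D(M, y) = 0 (D(M, y) = (-3*y)*(-6 + 6) = -3*y*0 = 0)
z = -16128 (z = 4*(64*(49 - 112)) = 4*(64*(-63)) = 4*(-4032) = -16128)
√(D(75, L(13)) + z) = √(0 - 16128) = √(-16128) = 48*I*√7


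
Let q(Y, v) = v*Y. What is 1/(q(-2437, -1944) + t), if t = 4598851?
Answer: 1/9336379 ≈ 1.0711e-7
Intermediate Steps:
q(Y, v) = Y*v
1/(q(-2437, -1944) + t) = 1/(-2437*(-1944) + 4598851) = 1/(4737528 + 4598851) = 1/9336379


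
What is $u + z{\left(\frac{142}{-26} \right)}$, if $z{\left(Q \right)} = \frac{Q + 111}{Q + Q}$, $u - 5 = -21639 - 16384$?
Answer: $- \frac{2699964}{71} \approx -38028.0$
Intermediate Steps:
$u = -38018$ ($u = 5 - 38023 = -38018$)
$z{\left(Q \right)} = \frac{111 + Q}{2 Q}$
$u + z{\left(\frac{142}{-26} \right)} = -38018 + \frac{111 + \frac{142}{-26}}{2 \frac{142}{-26}} = -38018 + \frac{111 + 142 \left(- \frac{1}{26}\right)}{2 \cdot 142 \left(- \frac{1}{26}\right)} = -38018 + \frac{111 - \frac{71}{13}}{2 \left(- \frac{71}{13}\right)} = -38018 + \frac{1}{2} \left(- \frac{13}{71}\right) \frac{1372}{13} = -38018 - \frac{686}{71} = - \frac{2699964}{71}$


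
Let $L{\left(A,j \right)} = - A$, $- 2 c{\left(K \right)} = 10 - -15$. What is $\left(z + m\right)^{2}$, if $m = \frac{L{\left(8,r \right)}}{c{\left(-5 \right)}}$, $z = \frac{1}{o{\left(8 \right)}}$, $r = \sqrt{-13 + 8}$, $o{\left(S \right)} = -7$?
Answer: $\frac{7569}{30625} \approx 0.24715$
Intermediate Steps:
$c{\left(K \right)} = - \frac{25}{2}$ ($c{\left(K \right)} = - \frac{10 - -15}{2} = - \frac{10 + 15}{2} = \left(- \frac{1}{2}\right) 25 = - \frac{25}{2}$)
$r = i \sqrt{5}$ ($r = \sqrt{-5} = i \sqrt{5} \approx 2.2361 i$)
$z = - \frac{1}{7}$ ($z = \frac{1}{-7} = - \frac{1}{7} \approx -0.14286$)
$m = \frac{16}{25}$ ($m = \frac{\left(-1\right) 8}{- \frac{25}{2}} = \left(-8\right) \left(- \frac{2}{25}\right) = \frac{16}{25} \approx 0.64$)
$\left(z + m\right)^{2} = \left(- \frac{1}{7} + \frac{16}{25}\right)^{2} = \left(\frac{87}{175}\right)^{2} = \frac{7569}{30625}$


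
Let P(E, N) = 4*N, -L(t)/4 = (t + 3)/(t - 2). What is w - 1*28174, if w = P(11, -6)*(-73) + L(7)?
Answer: -26430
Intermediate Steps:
L(t) = -4*(3 + t)/(-2 + t) (L(t) = -4*(t + 3)/(t - 2) = -4*(3 + t)/(-2 + t))
w = 1744 (w = (4*(-6))*(-73) + 4*(-3 - 1*7)/(-2 + 7) = -24*(-73) + 4*(-3 - 7)/5 = 1752 + 4*(⅕)*(-10) = 1752 - 8 = 1744)
w - 1*28174 = 1744 - 1*28174 = 1744 - 28174 = -26430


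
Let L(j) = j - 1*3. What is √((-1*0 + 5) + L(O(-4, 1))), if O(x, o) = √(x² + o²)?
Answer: √(2 + √17) ≈ 2.4745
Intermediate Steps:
O(x, o) = √(o² + x²)
L(j) = -3 + j (L(j) = j - 3 = -3 + j)
√((-1*0 + 5) + L(O(-4, 1))) = √((-1*0 + 5) + (-3 + √(1² + (-4)²))) = √((0 + 5) + (-3 + √(1 + 16))) = √(5 + (-3 + √17)) = √(2 + √17)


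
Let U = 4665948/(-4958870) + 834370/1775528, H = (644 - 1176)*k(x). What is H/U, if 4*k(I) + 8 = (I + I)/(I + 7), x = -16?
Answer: -1672876381338400/1332960736707 ≈ -1255.0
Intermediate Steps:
k(I) = -2 + I/(2*(7 + I)) (k(I) = -2 + ((I + I)/(I + 7))/4 = -2 + ((2*I)/(7 + I))/4 = -2 + (2*I/(7 + I))/4 = -2 + I/(2*(7 + I)))
H = 5320/9 (H = (644 - 1176)*((-28 - 3*(-16))/(2*(7 - 16))) = -266*(-28 + 48)/(-9) = -266*(-1)*20/9 = -532*(-10/9) = 5320/9 ≈ 591.11)
U = -148106748523/314450447620 (U = 4665948*(-1/4958870) + 834370*(1/1775528) = -333282/354205 + 417185/887764 = -148106748523/314450447620 ≈ -0.47100)
H/U = 5320/(9*(-148106748523/314450447620)) = (5320/9)*(-314450447620/148106748523) = -1672876381338400/1332960736707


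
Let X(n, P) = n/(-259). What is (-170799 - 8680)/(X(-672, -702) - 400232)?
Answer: 6640723/14808488 ≈ 0.44844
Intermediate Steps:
X(n, P) = -n/259 (X(n, P) = n*(-1/259) = -n/259)
(-170799 - 8680)/(X(-672, -702) - 400232) = (-170799 - 8680)/(-1/259*(-672) - 400232) = -179479/(96/37 - 400232) = -179479/(-14808488/37) = -179479*(-37/14808488) = 6640723/14808488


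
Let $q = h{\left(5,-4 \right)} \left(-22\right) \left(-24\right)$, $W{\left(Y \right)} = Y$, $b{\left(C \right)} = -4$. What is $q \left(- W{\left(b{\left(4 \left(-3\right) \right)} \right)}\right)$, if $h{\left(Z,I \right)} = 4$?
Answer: $8448$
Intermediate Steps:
$q = 2112$ ($q = 4 \left(-22\right) \left(-24\right) = \left(-88\right) \left(-24\right) = 2112$)
$q \left(- W{\left(b{\left(4 \left(-3\right) \right)} \right)}\right) = 2112 \left(\left(-1\right) \left(-4\right)\right) = 2112 \cdot 4 = 8448$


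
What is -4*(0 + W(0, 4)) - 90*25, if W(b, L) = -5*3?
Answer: -2190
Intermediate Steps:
W(b, L) = -15
-4*(0 + W(0, 4)) - 90*25 = -4*(0 - 15) - 90*25 = -4*(-15) - 2250 = 60 - 2250 = -2190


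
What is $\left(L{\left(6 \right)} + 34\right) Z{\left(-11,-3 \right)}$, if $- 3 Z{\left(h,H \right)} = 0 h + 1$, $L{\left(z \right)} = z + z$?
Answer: $- \frac{46}{3} \approx -15.333$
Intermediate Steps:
$L{\left(z \right)} = 2 z$
$Z{\left(h,H \right)} = - \frac{1}{3}$ ($Z{\left(h,H \right)} = - \frac{0 h + 1}{3} = - \frac{0 + 1}{3} = \left(- \frac{1}{3}\right) 1 = - \frac{1}{3}$)
$\left(L{\left(6 \right)} + 34\right) Z{\left(-11,-3 \right)} = \left(2 \cdot 6 + 34\right) \left(- \frac{1}{3}\right) = \left(12 + 34\right) \left(- \frac{1}{3}\right) = 46 \left(- \frac{1}{3}\right) = - \frac{46}{3}$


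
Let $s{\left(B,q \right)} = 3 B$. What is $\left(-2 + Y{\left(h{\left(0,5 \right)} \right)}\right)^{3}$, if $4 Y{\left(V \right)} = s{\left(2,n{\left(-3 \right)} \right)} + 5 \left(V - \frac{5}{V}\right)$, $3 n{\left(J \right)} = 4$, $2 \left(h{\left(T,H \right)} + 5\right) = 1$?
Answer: $- \frac{39651821}{373248} \approx -106.23$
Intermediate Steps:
$h{\left(T,H \right)} = - \frac{9}{2}$ ($h{\left(T,H \right)} = -5 + \frac{1}{2} \cdot 1 = -5 + \frac{1}{2} = - \frac{9}{2}$)
$n{\left(J \right)} = \frac{4}{3}$ ($n{\left(J \right)} = \frac{1}{3} \cdot 4 = \frac{4}{3}$)
$Y{\left(V \right)} = \frac{3}{2} - \frac{25}{4 V} + \frac{5 V}{4}$ ($Y{\left(V \right)} = \frac{3 \cdot 2 + 5 \left(V - \frac{5}{V}\right)}{4} = \frac{6 + \left(- \frac{25}{V} + 5 V\right)}{4} = \frac{6 - \frac{25}{V} + 5 V}{4} = \frac{3}{2} - \frac{25}{4 V} + \frac{5 V}{4}$)
$\left(-2 + Y{\left(h{\left(0,5 \right)} \right)}\right)^{3} = \left(-2 + \frac{-25 - \frac{9 \left(6 + 5 \left(- \frac{9}{2}\right)\right)}{2}}{4 \left(- \frac{9}{2}\right)}\right)^{3} = \left(-2 + \frac{1}{4} \left(- \frac{2}{9}\right) \left(-25 - \frac{9 \left(6 - \frac{45}{2}\right)}{2}\right)\right)^{3} = \left(-2 + \frac{1}{4} \left(- \frac{2}{9}\right) \left(-25 - - \frac{297}{4}\right)\right)^{3} = \left(-2 + \frac{1}{4} \left(- \frac{2}{9}\right) \left(-25 + \frac{297}{4}\right)\right)^{3} = \left(-2 + \frac{1}{4} \left(- \frac{2}{9}\right) \frac{197}{4}\right)^{3} = \left(-2 - \frac{197}{72}\right)^{3} = \left(- \frac{341}{72}\right)^{3} = - \frac{39651821}{373248}$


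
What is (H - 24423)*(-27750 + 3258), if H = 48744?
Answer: -595669932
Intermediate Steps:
(H - 24423)*(-27750 + 3258) = (48744 - 24423)*(-27750 + 3258) = 24321*(-24492) = -595669932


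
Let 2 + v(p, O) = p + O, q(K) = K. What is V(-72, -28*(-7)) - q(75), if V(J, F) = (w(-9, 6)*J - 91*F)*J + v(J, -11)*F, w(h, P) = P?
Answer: 1298561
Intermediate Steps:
v(p, O) = -2 + O + p (v(p, O) = -2 + (p + O) = -2 + (O + p) = -2 + O + p)
V(J, F) = F*(-13 + J) + J*(-91*F + 6*J) (V(J, F) = (6*J - 91*F)*J + (-2 - 11 + J)*F = (-91*F + 6*J)*J + (-13 + J)*F = J*(-91*F + 6*J) + F*(-13 + J) = F*(-13 + J) + J*(-91*F + 6*J))
V(-72, -28*(-7)) - q(75) = (-(-364)*(-7) + 6*(-72)² - 90*(-28*(-7))*(-72)) - 1*75 = (-13*196 + 6*5184 - 90*196*(-72)) - 75 = (-2548 + 31104 + 1270080) - 75 = 1298636 - 75 = 1298561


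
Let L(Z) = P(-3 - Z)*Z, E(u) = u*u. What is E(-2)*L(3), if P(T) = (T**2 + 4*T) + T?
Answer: 72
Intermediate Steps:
P(T) = T**2 + 5*T
E(u) = u**2
L(Z) = Z*(-3 - Z)*(2 - Z) (L(Z) = ((-3 - Z)*(5 + (-3 - Z)))*Z = ((-3 - Z)*(2 - Z))*Z = Z*(-3 - Z)*(2 - Z))
E(-2)*L(3) = (-2)**2*(3*(-2 + 3)*(3 + 3)) = 4*(3*1*6) = 4*18 = 72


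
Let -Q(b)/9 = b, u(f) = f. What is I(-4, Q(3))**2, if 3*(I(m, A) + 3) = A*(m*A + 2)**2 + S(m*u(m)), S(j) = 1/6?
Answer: 3842591824009/324 ≈ 1.1860e+10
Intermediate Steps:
Q(b) = -9*b
S(j) = 1/6
I(m, A) = -53/18 + A*(2 + A*m)**2/3 (I(m, A) = -3 + (A*(m*A + 2)**2 + 1/6)/3 = -3 + (A*(A*m + 2)**2 + 1/6)/3 = -3 + (A*(2 + A*m)**2 + 1/6)/3 = -3 + (1/6 + A*(2 + A*m)**2)/3 = -3 + (1/18 + A*(2 + A*m)**2/3) = -53/18 + A*(2 + A*m)**2/3)
I(-4, Q(3))**2 = (-53/18 + (-9*3)*(2 - 9*3*(-4))**2/3)**2 = (-53/18 + (1/3)*(-27)*(2 - 27*(-4))**2)**2 = (-53/18 + (1/3)*(-27)*(2 + 108)**2)**2 = (-53/18 + (1/3)*(-27)*110**2)**2 = (-53/18 + (1/3)*(-27)*12100)**2 = (-53/18 - 108900)**2 = (-1960253/18)**2 = 3842591824009/324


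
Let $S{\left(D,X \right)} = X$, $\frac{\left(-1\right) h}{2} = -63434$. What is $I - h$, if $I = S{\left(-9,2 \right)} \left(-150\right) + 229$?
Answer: $-126939$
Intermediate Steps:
$h = 126868$ ($h = \left(-2\right) \left(-63434\right) = 126868$)
$I = -71$ ($I = 2 \left(-150\right) + 229 = -300 + 229 = -71$)
$I - h = -71 - 126868 = -126939$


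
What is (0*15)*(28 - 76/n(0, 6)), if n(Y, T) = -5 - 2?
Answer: 0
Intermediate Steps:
n(Y, T) = -7
(0*15)*(28 - 76/n(0, 6)) = (0*15)*(28 - 76/(-7)) = 0*(28 - 76*(-⅐)) = 0*(28 + 76/7) = 0*(272/7) = 0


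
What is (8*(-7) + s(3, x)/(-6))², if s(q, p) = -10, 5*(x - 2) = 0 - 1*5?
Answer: 26569/9 ≈ 2952.1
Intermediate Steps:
x = 1 (x = 2 + (0 - 1*5)/5 = 2 + (0 - 5)/5 = 2 + (⅕)*(-5) = 2 - 1 = 1)
(8*(-7) + s(3, x)/(-6))² = (8*(-7) - 10/(-6))² = (-56 - 10*(-⅙))² = (-56 + 5/3)² = (-163/3)² = 26569/9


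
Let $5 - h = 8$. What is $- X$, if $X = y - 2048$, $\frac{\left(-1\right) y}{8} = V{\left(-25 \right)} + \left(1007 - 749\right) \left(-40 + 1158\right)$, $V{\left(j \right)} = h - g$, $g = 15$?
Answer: $2309456$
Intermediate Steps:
$h = -3$ ($h = 5 - 8 = -3$)
$V{\left(j \right)} = -18$ ($V{\left(j \right)} = -3 - 15 = -18$)
$y = -2307408$ ($y = - 8 \left(-18 + \left(1007 - 749\right) \left(-40 + 1158\right)\right) = - 8 \left(-18 + 258 \cdot 1118\right) = - 8 \left(-18 + 288444\right) = \left(-8\right) 288426 = -2307408$)
$X = -2309456$ ($X = -2307408 - 2048 = -2309456$)
$- X = \left(-1\right) \left(-2309456\right) = 2309456$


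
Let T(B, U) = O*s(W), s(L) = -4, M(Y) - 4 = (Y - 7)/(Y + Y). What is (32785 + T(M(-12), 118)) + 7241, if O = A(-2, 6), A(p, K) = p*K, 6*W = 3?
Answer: 40074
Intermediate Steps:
M(Y) = 4 + (-7 + Y)/(2*Y) (M(Y) = 4 + (Y - 7)/(Y + Y) = 4 + (-7 + Y)/((2*Y)) = 4 + (-7 + Y)*(1/(2*Y)) = 4 + (-7 + Y)/(2*Y))
W = 1/2 (W = (1/6)*3 = 1/2 ≈ 0.50000)
A(p, K) = K*p
O = -12 (O = 6*(-2) = -12)
T(B, U) = 48 (T(B, U) = -12*(-4) = 48)
(32785 + T(M(-12), 118)) + 7241 = (32785 + 48) + 7241 = 32833 + 7241 = 40074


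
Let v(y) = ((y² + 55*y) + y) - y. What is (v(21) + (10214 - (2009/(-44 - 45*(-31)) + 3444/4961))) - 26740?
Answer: -348711229/23353 ≈ -14932.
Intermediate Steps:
v(y) = y² + 55*y (v(y) = (y² + 56*y) - y = y² + 55*y)
(v(21) + (10214 - (2009/(-44 - 45*(-31)) + 3444/4961))) - 26740 = (21*(55 + 21) + (10214 - (2009/(-44 - 45*(-31)) + 3444/4961))) - 26740 = (21*76 + (10214 - (2009/(-44 + 1395) + 3444*(1/4961)))) - 26740 = (1596 + (10214 - (2009/1351 + 84/121))) - 26740 = (1596 + (10214 - (2009*(1/1351) + 84/121))) - 26740 = (1596 + (10214 - (287/193 + 84/121))) - 26740 = (1596 + (10214 - 1*50939/23353)) - 26740 = (1596 + (10214 - 50939/23353)) - 26740 = (1596 + 238476603/23353) - 26740 = 275747991/23353 - 26740 = -348711229/23353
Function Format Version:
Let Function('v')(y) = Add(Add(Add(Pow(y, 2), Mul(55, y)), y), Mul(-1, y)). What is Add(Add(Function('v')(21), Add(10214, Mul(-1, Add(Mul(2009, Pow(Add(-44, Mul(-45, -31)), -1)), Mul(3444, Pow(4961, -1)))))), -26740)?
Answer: Rational(-348711229, 23353) ≈ -14932.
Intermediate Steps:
Function('v')(y) = Add(Pow(y, 2), Mul(55, y)) (Function('v')(y) = Add(Add(Pow(y, 2), Mul(56, y)), Mul(-1, y)) = Add(Pow(y, 2), Mul(55, y)))
Add(Add(Function('v')(21), Add(10214, Mul(-1, Add(Mul(2009, Pow(Add(-44, Mul(-45, -31)), -1)), Mul(3444, Pow(4961, -1)))))), -26740) = Add(Add(Mul(21, Add(55, 21)), Add(10214, Mul(-1, Add(Mul(2009, Pow(Add(-44, Mul(-45, -31)), -1)), Mul(3444, Pow(4961, -1)))))), -26740) = Add(Add(Mul(21, 76), Add(10214, Mul(-1, Add(Mul(2009, Pow(Add(-44, 1395), -1)), Mul(3444, Rational(1, 4961)))))), -26740) = Add(Add(1596, Add(10214, Mul(-1, Add(Mul(2009, Pow(1351, -1)), Rational(84, 121))))), -26740) = Add(Add(1596, Add(10214, Mul(-1, Add(Mul(2009, Rational(1, 1351)), Rational(84, 121))))), -26740) = Add(Add(1596, Add(10214, Mul(-1, Add(Rational(287, 193), Rational(84, 121))))), -26740) = Add(Add(1596, Add(10214, Mul(-1, Rational(50939, 23353)))), -26740) = Add(Add(1596, Add(10214, Rational(-50939, 23353))), -26740) = Add(Add(1596, Rational(238476603, 23353)), -26740) = Add(Rational(275747991, 23353), -26740) = Rational(-348711229, 23353)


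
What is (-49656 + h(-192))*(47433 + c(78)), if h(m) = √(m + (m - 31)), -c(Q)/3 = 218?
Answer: -2322858024 + 46779*I*√415 ≈ -2.3229e+9 + 9.5296e+5*I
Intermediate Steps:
c(Q) = -654 (c(Q) = -3*218 = -654)
h(m) = √(-31 + 2*m) (h(m) = √(m + (-31 + m)) = √(-31 + 2*m))
(-49656 + h(-192))*(47433 + c(78)) = (-49656 + √(-31 + 2*(-192)))*(47433 - 654) = (-49656 + √(-31 - 384))*46779 = (-49656 + √(-415))*46779 = (-49656 + I*√415)*46779 = -2322858024 + 46779*I*√415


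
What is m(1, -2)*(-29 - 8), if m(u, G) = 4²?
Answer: -592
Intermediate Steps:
m(u, G) = 16
m(1, -2)*(-29 - 8) = 16*(-29 - 8) = 16*(-37) = -592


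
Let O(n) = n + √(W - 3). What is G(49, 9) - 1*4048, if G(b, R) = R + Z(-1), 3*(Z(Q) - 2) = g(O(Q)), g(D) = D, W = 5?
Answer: -12112/3 + √2/3 ≈ -4036.9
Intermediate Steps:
O(n) = n + √2 (O(n) = n + √(5 - 3) = n + √2)
Z(Q) = 2 + Q/3 + √2/3 (Z(Q) = 2 + (Q + √2)/3 = 2 + (Q/3 + √2/3) = 2 + Q/3 + √2/3)
G(b, R) = 5/3 + R + √2/3 (G(b, R) = R + (2 + (⅓)*(-1) + √2/3) = R + (2 - ⅓ + √2/3) = R + (5/3 + √2/3) = 5/3 + R + √2/3)
G(49, 9) - 1*4048 = (5/3 + 9 + √2/3) - 1*4048 = (32/3 + √2/3) - 4048 = -12112/3 + √2/3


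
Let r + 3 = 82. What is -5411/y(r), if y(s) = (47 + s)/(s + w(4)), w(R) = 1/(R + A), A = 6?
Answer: -611443/180 ≈ -3396.9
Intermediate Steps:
r = 79 (r = -3 + 82 = 79)
w(R) = 1/(6 + R) (w(R) = 1/(R + 6) = 1/(6 + R))
y(s) = (47 + s)/(1/10 + s) (y(s) = (47 + s)/(s + 1/(6 + 4)) = (47 + s)/(s + 1/10) = (47 + s)/(1/10 + s))
-5411/y(r) = -5411*(1 + 10*79)/(10*(47 + 79)) = -5411/(10*126/(1 + 790)) = -5411/(10*126/791) = -5411/(10*(1/791)*126) = -5411/180/113 = -5411*113/180 = -611443/180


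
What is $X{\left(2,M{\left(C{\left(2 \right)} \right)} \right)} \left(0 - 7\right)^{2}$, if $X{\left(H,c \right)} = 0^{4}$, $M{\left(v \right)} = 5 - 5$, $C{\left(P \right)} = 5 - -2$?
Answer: $0$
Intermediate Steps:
$C{\left(P \right)} = 7$ ($C{\left(P \right)} = 5 + 2 = 7$)
$M{\left(v \right)} = 0$
$X{\left(H,c \right)} = 0$
$X{\left(2,M{\left(C{\left(2 \right)} \right)} \right)} \left(0 - 7\right)^{2} = 0 \left(0 - 7\right)^{2} = 0 \left(-7\right)^{2} = 0 \cdot 49 = 0$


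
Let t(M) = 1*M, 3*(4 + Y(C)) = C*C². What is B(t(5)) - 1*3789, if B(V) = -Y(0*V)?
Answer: -3785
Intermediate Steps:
Y(C) = -4 + C³/3 (Y(C) = -4 + (C*C²)/3 = -4 + C³/3)
t(M) = M
B(V) = 4 (B(V) = -(-4 + (0*V)³/3) = -(-4 + (⅓)*0³) = -(-4 + (⅓)*0) = -(-4 + 0) = -1*(-4) = 4)
B(t(5)) - 1*3789 = 4 - 1*3789 = 4 - 3789 = -3785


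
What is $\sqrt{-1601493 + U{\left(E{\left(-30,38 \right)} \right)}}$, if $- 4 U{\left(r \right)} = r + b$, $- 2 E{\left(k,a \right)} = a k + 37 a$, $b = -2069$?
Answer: $\frac{3 i \sqrt{711530}}{2} \approx 1265.3 i$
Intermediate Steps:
$E{\left(k,a \right)} = - \frac{37 a}{2} - \frac{a k}{2}$ ($E{\left(k,a \right)} = - \frac{a k + 37 a}{2} = - \frac{37 a + a k}{2} = - \frac{37 a}{2} - \frac{a k}{2}$)
$U{\left(r \right)} = \frac{2069}{4} - \frac{r}{4}$ ($U{\left(r \right)} = - \frac{r - 2069}{4} = - \frac{-2069 + r}{4} = \frac{2069}{4} - \frac{r}{4}$)
$\sqrt{-1601493 + U{\left(E{\left(-30,38 \right)} \right)}} = \sqrt{-1601493 + \left(\frac{2069}{4} - \frac{\left(- \frac{1}{2}\right) 38 \left(37 - 30\right)}{4}\right)} = \sqrt{-1601493 + \left(\frac{2069}{4} - \frac{\left(- \frac{1}{2}\right) 38 \cdot 7}{4}\right)} = \sqrt{-1601493 + \left(\frac{2069}{4} - - \frac{133}{4}\right)} = \sqrt{-1601493 + \left(\frac{2069}{4} + \frac{133}{4}\right)} = \sqrt{-1601493 + \frac{1101}{2}} = \sqrt{- \frac{3201885}{2}} = \frac{3 i \sqrt{711530}}{2}$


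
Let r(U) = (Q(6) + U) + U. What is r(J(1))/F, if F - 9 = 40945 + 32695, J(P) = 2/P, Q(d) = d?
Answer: 10/73649 ≈ 0.00013578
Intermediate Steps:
r(U) = 6 + 2*U (r(U) = (6 + U) + U = 6 + 2*U)
F = 73649 (F = 9 + (40945 + 32695) = 9 + 73640 = 73649)
r(J(1))/F = (6 + 2*(2/1))/73649 = (6 + 2*(2*1))*(1/73649) = (6 + 2*2)*(1/73649) = (6 + 4)*(1/73649) = 10*(1/73649) = 10/73649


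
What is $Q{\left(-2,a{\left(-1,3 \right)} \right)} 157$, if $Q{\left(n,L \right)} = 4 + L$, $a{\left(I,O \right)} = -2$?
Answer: $314$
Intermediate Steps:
$Q{\left(-2,a{\left(-1,3 \right)} \right)} 157 = \left(4 - 2\right) 157 = 2 \cdot 157 = 314$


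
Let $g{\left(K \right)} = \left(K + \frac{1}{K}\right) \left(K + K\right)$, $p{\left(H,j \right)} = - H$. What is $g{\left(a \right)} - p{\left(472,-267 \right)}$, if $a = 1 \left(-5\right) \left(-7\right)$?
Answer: $2924$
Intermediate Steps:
$a = 35$ ($a = \left(-5\right) \left(-7\right) = 35$)
$g{\left(K \right)} = 2 K \left(K + \frac{1}{K}\right)$ ($g{\left(K \right)} = \left(K + \frac{1}{K}\right) 2 K = 2 K \left(K + \frac{1}{K}\right)$)
$g{\left(a \right)} - p{\left(472,-267 \right)} = \left(2 + 2 \cdot 35^{2}\right) - \left(-1\right) 472 = \left(2 + 2 \cdot 1225\right) - -472 = \left(2 + 2450\right) + 472 = 2452 + 472 = 2924$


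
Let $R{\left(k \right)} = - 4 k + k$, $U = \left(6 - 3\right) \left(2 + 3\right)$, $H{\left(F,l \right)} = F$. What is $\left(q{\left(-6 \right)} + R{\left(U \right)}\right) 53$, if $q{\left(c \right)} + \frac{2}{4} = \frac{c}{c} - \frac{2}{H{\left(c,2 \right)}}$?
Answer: $- \frac{14045}{6} \approx -2340.8$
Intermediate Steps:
$U = 15$ ($U = 3 \cdot 5 = 15$)
$q{\left(c \right)} = \frac{1}{2} - \frac{2}{c}$ ($q{\left(c \right)} = - \frac{1}{2} - \left(\frac{2}{c} - \frac{c}{c}\right) = - \frac{1}{2} + \left(1 - \frac{2}{c}\right) = \frac{1}{2} - \frac{2}{c}$)
$R{\left(k \right)} = - 3 k$
$\left(q{\left(-6 \right)} + R{\left(U \right)}\right) 53 = \left(\frac{-4 - 6}{2 \left(-6\right)} - 45\right) 53 = \left(\frac{1}{2} \left(- \frac{1}{6}\right) \left(-10\right) - 45\right) 53 = \left(\frac{5}{6} - 45\right) 53 = \left(- \frac{265}{6}\right) 53 = - \frac{14045}{6}$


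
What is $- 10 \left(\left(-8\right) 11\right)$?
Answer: $880$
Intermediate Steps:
$- 10 \left(\left(-8\right) 11\right) = \left(-10\right) \left(-88\right) = 880$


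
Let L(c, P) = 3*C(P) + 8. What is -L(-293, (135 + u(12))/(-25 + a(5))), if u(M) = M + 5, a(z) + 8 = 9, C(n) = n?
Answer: 11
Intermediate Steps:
a(z) = 1 (a(z) = -8 + 9 = 1)
u(M) = 5 + M
L(c, P) = 8 + 3*P (L(c, P) = 3*P + 8 = 8 + 3*P)
-L(-293, (135 + u(12))/(-25 + a(5))) = -(8 + 3*((135 + (5 + 12))/(-25 + 1))) = -(8 + 3*((135 + 17)/(-24))) = -(8 + 3*(152*(-1/24))) = -(8 + 3*(-19/3)) = -(8 - 19) = -1*(-11) = 11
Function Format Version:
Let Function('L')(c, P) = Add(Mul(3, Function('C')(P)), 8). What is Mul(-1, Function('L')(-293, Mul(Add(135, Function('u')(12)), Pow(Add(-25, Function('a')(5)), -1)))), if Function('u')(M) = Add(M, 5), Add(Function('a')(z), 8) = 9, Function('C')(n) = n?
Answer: 11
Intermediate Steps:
Function('a')(z) = 1 (Function('a')(z) = Add(-8, 9) = 1)
Function('u')(M) = Add(5, M)
Function('L')(c, P) = Add(8, Mul(3, P)) (Function('L')(c, P) = Add(Mul(3, P), 8) = Add(8, Mul(3, P)))
Mul(-1, Function('L')(-293, Mul(Add(135, Function('u')(12)), Pow(Add(-25, Function('a')(5)), -1)))) = Mul(-1, Add(8, Mul(3, Mul(Add(135, Add(5, 12)), Pow(Add(-25, 1), -1))))) = Mul(-1, Add(8, Mul(3, Mul(Add(135, 17), Pow(-24, -1))))) = Mul(-1, Add(8, Mul(3, Mul(152, Rational(-1, 24))))) = Mul(-1, Add(8, Mul(3, Rational(-19, 3)))) = Mul(-1, Add(8, -19)) = Mul(-1, -11) = 11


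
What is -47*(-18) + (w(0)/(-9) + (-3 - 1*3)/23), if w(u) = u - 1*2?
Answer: 175114/207 ≈ 845.96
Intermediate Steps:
w(u) = -2 + u (w(u) = u - 2 = -2 + u)
-47*(-18) + (w(0)/(-9) + (-3 - 1*3)/23) = -47*(-18) + ((-2 + 0)/(-9) + (-3 - 1*3)/23) = 846 + (-2*(-⅑) + (-3 - 3)*(1/23)) = 846 + (2/9 - 6*1/23) = 846 + (2/9 - 6/23) = 846 - 8/207 = 175114/207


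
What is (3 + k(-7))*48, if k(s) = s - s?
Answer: 144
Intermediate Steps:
k(s) = 0
(3 + k(-7))*48 = (3 + 0)*48 = 3*48 = 144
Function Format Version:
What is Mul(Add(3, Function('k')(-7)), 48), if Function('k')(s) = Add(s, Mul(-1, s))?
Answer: 144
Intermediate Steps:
Function('k')(s) = 0
Mul(Add(3, Function('k')(-7)), 48) = Mul(Add(3, 0), 48) = Mul(3, 48) = 144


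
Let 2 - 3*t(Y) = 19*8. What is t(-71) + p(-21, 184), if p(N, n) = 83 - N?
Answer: 54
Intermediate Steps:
t(Y) = -50 (t(Y) = ⅔ - 19*8/3 = ⅔ - ⅓*152 = ⅔ - 152/3 = -50)
t(-71) + p(-21, 184) = -50 + (83 - 1*(-21)) = -50 + (83 + 21) = -50 + 104 = 54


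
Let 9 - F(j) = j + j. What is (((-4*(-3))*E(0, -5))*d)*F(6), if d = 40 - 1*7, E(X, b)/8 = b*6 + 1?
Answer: 275616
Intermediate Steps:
E(X, b) = 8 + 48*b (E(X, b) = 8*(b*6 + 1) = 8*(6*b + 1) = 8*(1 + 6*b) = 8 + 48*b)
d = 33 (d = 40 - 7 = 33)
F(j) = 9 - 2*j (F(j) = 9 - (j + j) = 9 - 2*j)
(((-4*(-3))*E(0, -5))*d)*F(6) = (((-4*(-3))*(8 + 48*(-5)))*33)*(9 - 2*6) = ((12*(8 - 240))*33)*(9 - 12) = ((12*(-232))*33)*(-3) = -2784*33*(-3) = -91872*(-3) = 275616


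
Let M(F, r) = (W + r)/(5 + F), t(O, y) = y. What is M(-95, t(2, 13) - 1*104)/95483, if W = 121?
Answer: -1/286449 ≈ -3.4910e-6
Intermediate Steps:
M(F, r) = (121 + r)/(5 + F)
M(-95, t(2, 13) - 1*104)/95483 = ((121 + (13 - 1*104))/(5 - 95))/95483 = ((121 + (13 - 104))/(-90))*(1/95483) = -(121 - 91)/90*(1/95483) = -1/90*30*(1/95483) = -⅓*1/95483 = -1/286449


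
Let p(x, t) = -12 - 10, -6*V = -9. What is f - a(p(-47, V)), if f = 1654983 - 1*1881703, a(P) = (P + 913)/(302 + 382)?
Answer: -17230819/76 ≈ -2.2672e+5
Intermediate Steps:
V = 3/2 (V = -1/6*(-9) = 3/2 ≈ 1.5000)
p(x, t) = -22
a(P) = 913/684 + P/684 (a(P) = (913 + P)/684 = (913 + P)*(1/684) = 913/684 + P/684)
f = -226720 (f = 1654983 - 1881703 = -226720)
f - a(p(-47, V)) = -226720 - (913/684 + (1/684)*(-22)) = -226720 - (913/684 - 11/342) = -226720 - 1*99/76 = -226720 - 99/76 = -17230819/76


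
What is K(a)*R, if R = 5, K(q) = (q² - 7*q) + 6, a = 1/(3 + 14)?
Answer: 8080/289 ≈ 27.958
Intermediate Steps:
a = 1/17 ≈ 0.058824
K(q) = 6 + q² - 7*q
K(a)*R = (6 + (1/17)² - 7*1/17)*5 = (6 + 1/289 - 7/17)*5 = (1616/289)*5 = 8080/289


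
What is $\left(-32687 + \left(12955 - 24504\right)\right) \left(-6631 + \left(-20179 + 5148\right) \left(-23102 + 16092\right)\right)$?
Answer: $-4660734996244$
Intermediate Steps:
$\left(-32687 + \left(12955 - 24504\right)\right) \left(-6631 + \left(-20179 + 5148\right) \left(-23102 + 16092\right)\right) = \left(-32687 - 11549\right) \left(-6631 - -105367310\right) = - 44236 \left(-6631 + 105367310\right) = \left(-44236\right) 105360679 = -4660734996244$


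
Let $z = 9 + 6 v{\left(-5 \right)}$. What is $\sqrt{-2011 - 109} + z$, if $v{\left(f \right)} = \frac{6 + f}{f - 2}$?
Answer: $\frac{57}{7} + 2 i \sqrt{530} \approx 8.1429 + 46.043 i$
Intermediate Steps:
$v{\left(f \right)} = \frac{6 + f}{-2 + f}$
$z = \frac{57}{7}$ ($z = 9 + 6 \frac{6 - 5}{-2 - 5} = 9 + 6 \frac{1}{-7} \cdot 1 = 9 + 6 \left(\left(- \frac{1}{7}\right) 1\right) = 9 + 6 \left(- \frac{1}{7}\right) = 9 - \frac{6}{7} = \frac{57}{7} \approx 8.1429$)
$\sqrt{-2011 - 109} + z = \sqrt{-2011 - 109} + \frac{57}{7} = \sqrt{-2120} + \frac{57}{7} = 2 i \sqrt{530} + \frac{57}{7} = \frac{57}{7} + 2 i \sqrt{530}$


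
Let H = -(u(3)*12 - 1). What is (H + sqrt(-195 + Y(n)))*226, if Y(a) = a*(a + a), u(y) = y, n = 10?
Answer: -7910 + 226*sqrt(5) ≈ -7404.6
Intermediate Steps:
Y(a) = 2*a**2 (Y(a) = a*(2*a) = 2*a**2)
H = -35 (H = -(3*12 - 1) = -(36 - 1) = -1*35 = -35)
(H + sqrt(-195 + Y(n)))*226 = (-35 + sqrt(-195 + 2*10**2))*226 = (-35 + sqrt(-195 + 2*100))*226 = (-35 + sqrt(-195 + 200))*226 = (-35 + sqrt(5))*226 = -7910 + 226*sqrt(5)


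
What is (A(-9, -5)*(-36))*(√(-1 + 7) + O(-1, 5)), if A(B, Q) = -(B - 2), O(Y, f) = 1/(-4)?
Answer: 99 - 396*√6 ≈ -871.00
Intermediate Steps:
O(Y, f) = -¼
A(B, Q) = 2 - B (A(B, Q) = -(-2 + B) = 2 - B)
(A(-9, -5)*(-36))*(√(-1 + 7) + O(-1, 5)) = ((2 - 1*(-9))*(-36))*(√(-1 + 7) - ¼) = ((2 + 9)*(-36))*(√6 - ¼) = (11*(-36))*(-¼ + √6) = -396*(-¼ + √6) = 99 - 396*√6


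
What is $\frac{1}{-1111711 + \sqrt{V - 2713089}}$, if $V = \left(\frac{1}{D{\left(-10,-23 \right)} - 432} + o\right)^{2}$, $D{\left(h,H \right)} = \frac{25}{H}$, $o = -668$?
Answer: $- \frac{110305656332431}{122628236428470318969} - \frac{19922 i \sqrt{56230371779882}}{122628236428470318969} \approx -8.9951 \cdot 10^{-7} - 1.2182 \cdot 10^{-9} i$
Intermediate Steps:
$V = \frac{44275330068841}{99221521}$ ($V = \left(\frac{1}{\frac{25}{-23} - 432} - 668\right)^{2} = \left(\frac{1}{25 \left(- \frac{1}{23}\right) - 432} - 668\right)^{2} = \left(\frac{1}{- \frac{25}{23} - 432} - 668\right)^{2} = \left(\frac{1}{- \frac{9961}{23}} - 668\right)^{2} = \left(- \frac{23}{9961} - 668\right)^{2} = \left(- \frac{6653971}{9961}\right)^{2} = \frac{44275330068841}{99221521} \approx 4.4623 \cdot 10^{5}$)
$\frac{1}{-1111711 + \sqrt{V - 2713089}} = \frac{1}{-1111711 + \sqrt{\frac{44275330068841}{99221521} - 2713089}} = \frac{1}{-1111711 + \sqrt{- \frac{224921487119528}{99221521}}} = \frac{1}{-1111711 + \frac{2 i \sqrt{56230371779882}}{9961}}$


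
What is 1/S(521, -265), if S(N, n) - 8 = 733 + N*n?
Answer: -1/137324 ≈ -7.2820e-6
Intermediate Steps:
S(N, n) = 741 + N*n (S(N, n) = 8 + (733 + N*n) = 741 + N*n)
1/S(521, -265) = 1/(741 + 521*(-265)) = 1/(741 - 138065) = 1/(-137324) = -1/137324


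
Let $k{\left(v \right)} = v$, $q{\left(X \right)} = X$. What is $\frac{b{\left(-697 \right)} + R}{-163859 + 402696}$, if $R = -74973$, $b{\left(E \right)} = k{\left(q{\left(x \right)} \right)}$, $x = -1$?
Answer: $- \frac{74974}{238837} \approx -0.31391$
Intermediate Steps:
$b{\left(E \right)} = -1$
$\frac{b{\left(-697 \right)} + R}{-163859 + 402696} = \frac{-1 - 74973}{-163859 + 402696} = - \frac{74974}{238837}$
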